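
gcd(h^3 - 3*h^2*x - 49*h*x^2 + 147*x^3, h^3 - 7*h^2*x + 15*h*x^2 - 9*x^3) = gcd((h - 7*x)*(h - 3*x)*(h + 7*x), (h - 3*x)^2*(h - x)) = -h + 3*x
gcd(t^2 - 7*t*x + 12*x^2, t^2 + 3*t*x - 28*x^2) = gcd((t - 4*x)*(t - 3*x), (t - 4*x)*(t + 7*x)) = -t + 4*x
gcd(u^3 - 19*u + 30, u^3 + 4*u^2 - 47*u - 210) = u + 5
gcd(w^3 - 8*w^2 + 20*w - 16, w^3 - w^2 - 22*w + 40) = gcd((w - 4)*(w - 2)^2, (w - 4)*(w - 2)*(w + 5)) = w^2 - 6*w + 8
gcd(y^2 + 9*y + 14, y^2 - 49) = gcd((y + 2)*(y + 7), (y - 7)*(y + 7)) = y + 7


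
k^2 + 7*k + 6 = (k + 1)*(k + 6)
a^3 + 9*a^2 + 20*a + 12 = (a + 1)*(a + 2)*(a + 6)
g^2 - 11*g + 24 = (g - 8)*(g - 3)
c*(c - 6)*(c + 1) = c^3 - 5*c^2 - 6*c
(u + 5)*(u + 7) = u^2 + 12*u + 35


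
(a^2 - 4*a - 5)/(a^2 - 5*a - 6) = (a - 5)/(a - 6)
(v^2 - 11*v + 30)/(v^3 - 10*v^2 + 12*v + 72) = (v - 5)/(v^2 - 4*v - 12)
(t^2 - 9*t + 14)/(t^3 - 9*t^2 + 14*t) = 1/t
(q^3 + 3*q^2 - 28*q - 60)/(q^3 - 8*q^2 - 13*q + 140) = (q^2 + 8*q + 12)/(q^2 - 3*q - 28)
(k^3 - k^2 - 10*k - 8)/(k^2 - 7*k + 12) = (k^2 + 3*k + 2)/(k - 3)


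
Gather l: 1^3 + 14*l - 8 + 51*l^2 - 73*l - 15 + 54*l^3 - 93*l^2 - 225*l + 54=54*l^3 - 42*l^2 - 284*l + 32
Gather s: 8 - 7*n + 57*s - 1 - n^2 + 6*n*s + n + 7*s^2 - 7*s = -n^2 - 6*n + 7*s^2 + s*(6*n + 50) + 7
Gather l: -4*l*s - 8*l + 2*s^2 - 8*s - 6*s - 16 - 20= l*(-4*s - 8) + 2*s^2 - 14*s - 36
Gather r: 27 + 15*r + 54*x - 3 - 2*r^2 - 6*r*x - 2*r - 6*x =-2*r^2 + r*(13 - 6*x) + 48*x + 24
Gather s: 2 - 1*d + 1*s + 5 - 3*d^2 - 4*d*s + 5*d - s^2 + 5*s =-3*d^2 + 4*d - s^2 + s*(6 - 4*d) + 7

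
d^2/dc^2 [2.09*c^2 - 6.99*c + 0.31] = 4.18000000000000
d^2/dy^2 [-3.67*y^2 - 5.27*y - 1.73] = -7.34000000000000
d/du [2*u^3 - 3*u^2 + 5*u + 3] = 6*u^2 - 6*u + 5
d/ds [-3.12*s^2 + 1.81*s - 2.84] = 1.81 - 6.24*s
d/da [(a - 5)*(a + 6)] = 2*a + 1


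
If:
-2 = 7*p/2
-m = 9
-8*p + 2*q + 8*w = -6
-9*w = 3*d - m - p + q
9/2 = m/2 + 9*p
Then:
No Solution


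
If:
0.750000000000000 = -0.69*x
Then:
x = -1.09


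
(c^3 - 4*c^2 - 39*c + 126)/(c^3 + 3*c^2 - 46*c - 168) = (c - 3)/(c + 4)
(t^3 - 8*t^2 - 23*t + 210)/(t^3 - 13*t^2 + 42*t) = (t + 5)/t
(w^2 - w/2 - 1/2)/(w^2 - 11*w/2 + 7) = (2*w^2 - w - 1)/(2*w^2 - 11*w + 14)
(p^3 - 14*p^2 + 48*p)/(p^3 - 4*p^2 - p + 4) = p*(p^2 - 14*p + 48)/(p^3 - 4*p^2 - p + 4)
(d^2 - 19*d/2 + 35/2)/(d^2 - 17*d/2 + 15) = (d - 7)/(d - 6)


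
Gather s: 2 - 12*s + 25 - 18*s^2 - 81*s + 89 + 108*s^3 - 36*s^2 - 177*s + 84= 108*s^3 - 54*s^2 - 270*s + 200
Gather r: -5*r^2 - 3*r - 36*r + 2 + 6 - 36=-5*r^2 - 39*r - 28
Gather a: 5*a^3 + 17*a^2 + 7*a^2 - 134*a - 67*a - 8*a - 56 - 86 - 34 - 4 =5*a^3 + 24*a^2 - 209*a - 180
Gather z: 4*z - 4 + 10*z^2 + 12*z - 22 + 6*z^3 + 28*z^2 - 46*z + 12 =6*z^3 + 38*z^2 - 30*z - 14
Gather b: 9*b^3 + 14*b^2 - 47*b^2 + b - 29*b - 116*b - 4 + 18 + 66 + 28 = 9*b^3 - 33*b^2 - 144*b + 108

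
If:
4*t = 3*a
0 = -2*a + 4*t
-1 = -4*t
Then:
No Solution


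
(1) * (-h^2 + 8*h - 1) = -h^2 + 8*h - 1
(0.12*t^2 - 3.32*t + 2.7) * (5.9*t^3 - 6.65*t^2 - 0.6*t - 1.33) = 0.708*t^5 - 20.386*t^4 + 37.936*t^3 - 16.1226*t^2 + 2.7956*t - 3.591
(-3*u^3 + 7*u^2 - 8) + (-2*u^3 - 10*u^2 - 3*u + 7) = -5*u^3 - 3*u^2 - 3*u - 1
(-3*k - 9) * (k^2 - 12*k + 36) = -3*k^3 + 27*k^2 - 324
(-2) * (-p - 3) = 2*p + 6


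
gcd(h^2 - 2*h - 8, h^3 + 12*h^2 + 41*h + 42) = h + 2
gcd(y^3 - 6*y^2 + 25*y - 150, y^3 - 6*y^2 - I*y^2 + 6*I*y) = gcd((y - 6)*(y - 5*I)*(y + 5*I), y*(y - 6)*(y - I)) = y - 6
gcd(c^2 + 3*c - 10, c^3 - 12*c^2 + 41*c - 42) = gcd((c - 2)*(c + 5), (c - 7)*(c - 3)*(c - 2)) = c - 2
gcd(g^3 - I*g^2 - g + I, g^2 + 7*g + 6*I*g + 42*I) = 1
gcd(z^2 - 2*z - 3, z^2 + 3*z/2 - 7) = 1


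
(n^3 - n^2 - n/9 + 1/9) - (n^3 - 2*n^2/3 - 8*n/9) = -n^2/3 + 7*n/9 + 1/9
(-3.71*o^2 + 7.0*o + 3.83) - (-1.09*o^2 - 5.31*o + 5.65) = -2.62*o^2 + 12.31*o - 1.82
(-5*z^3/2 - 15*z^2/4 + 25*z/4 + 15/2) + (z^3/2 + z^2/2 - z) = -2*z^3 - 13*z^2/4 + 21*z/4 + 15/2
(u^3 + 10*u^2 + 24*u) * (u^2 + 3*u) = u^5 + 13*u^4 + 54*u^3 + 72*u^2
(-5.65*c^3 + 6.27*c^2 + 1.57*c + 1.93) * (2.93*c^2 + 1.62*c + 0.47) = -16.5545*c^5 + 9.2181*c^4 + 12.102*c^3 + 11.1452*c^2 + 3.8645*c + 0.9071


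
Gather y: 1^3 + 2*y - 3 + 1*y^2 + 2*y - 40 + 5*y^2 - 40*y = 6*y^2 - 36*y - 42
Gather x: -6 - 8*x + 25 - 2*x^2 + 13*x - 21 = -2*x^2 + 5*x - 2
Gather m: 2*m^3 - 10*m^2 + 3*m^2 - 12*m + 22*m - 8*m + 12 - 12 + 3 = 2*m^3 - 7*m^2 + 2*m + 3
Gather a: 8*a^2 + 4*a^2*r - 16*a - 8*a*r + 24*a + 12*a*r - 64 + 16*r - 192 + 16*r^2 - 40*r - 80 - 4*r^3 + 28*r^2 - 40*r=a^2*(4*r + 8) + a*(4*r + 8) - 4*r^3 + 44*r^2 - 64*r - 336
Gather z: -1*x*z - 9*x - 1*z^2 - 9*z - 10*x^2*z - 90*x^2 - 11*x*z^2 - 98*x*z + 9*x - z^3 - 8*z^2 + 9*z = -90*x^2 - z^3 + z^2*(-11*x - 9) + z*(-10*x^2 - 99*x)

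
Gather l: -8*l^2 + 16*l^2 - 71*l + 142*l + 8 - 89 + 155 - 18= 8*l^2 + 71*l + 56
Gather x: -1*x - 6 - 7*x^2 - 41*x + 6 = -7*x^2 - 42*x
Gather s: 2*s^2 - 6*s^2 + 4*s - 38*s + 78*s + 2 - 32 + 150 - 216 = -4*s^2 + 44*s - 96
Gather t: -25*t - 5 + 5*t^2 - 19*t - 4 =5*t^2 - 44*t - 9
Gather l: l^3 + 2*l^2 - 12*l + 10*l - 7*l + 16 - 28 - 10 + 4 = l^3 + 2*l^2 - 9*l - 18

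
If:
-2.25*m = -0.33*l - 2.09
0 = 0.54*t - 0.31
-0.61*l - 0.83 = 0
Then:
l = -1.36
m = 0.73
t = 0.57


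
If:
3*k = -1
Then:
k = -1/3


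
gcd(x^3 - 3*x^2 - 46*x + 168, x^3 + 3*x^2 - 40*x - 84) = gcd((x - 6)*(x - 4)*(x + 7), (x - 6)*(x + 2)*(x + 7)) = x^2 + x - 42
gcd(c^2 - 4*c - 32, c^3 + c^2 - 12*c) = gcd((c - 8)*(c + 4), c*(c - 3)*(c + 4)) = c + 4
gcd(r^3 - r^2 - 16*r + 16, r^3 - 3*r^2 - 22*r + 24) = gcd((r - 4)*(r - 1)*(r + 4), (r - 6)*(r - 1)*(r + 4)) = r^2 + 3*r - 4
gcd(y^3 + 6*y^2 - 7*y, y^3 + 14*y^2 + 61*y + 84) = y + 7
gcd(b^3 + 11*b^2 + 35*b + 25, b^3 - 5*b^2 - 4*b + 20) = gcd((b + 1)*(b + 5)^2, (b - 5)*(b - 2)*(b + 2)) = 1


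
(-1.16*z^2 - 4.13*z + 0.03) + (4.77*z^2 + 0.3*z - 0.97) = 3.61*z^2 - 3.83*z - 0.94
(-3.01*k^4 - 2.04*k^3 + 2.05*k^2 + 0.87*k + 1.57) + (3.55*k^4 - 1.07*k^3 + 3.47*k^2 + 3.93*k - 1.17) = 0.54*k^4 - 3.11*k^3 + 5.52*k^2 + 4.8*k + 0.4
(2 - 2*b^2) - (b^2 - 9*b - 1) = -3*b^2 + 9*b + 3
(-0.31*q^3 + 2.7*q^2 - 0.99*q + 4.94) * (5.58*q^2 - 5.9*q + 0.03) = -1.7298*q^5 + 16.895*q^4 - 21.4635*q^3 + 33.4872*q^2 - 29.1757*q + 0.1482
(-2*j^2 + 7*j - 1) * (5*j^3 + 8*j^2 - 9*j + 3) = -10*j^5 + 19*j^4 + 69*j^3 - 77*j^2 + 30*j - 3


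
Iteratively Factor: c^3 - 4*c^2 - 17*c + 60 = (c + 4)*(c^2 - 8*c + 15) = (c - 5)*(c + 4)*(c - 3)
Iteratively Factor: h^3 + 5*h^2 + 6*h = (h + 3)*(h^2 + 2*h) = (h + 2)*(h + 3)*(h)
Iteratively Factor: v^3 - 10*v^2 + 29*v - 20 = (v - 5)*(v^2 - 5*v + 4) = (v - 5)*(v - 4)*(v - 1)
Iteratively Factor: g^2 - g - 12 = (g + 3)*(g - 4)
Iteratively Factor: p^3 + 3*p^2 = (p + 3)*(p^2) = p*(p + 3)*(p)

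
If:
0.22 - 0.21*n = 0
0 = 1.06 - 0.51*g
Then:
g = 2.08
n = 1.05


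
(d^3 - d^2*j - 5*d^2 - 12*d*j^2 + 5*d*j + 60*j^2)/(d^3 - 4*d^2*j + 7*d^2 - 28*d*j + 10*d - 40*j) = (d^2 + 3*d*j - 5*d - 15*j)/(d^2 + 7*d + 10)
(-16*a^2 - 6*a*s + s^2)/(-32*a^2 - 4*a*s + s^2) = (2*a + s)/(4*a + s)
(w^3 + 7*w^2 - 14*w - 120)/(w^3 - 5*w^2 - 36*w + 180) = (w^2 + w - 20)/(w^2 - 11*w + 30)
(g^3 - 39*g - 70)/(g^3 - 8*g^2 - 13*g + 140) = (g^2 + 7*g + 10)/(g^2 - g - 20)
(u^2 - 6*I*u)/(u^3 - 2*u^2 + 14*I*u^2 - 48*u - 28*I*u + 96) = (u^2 - 6*I*u)/(u^3 + u^2*(-2 + 14*I) + u*(-48 - 28*I) + 96)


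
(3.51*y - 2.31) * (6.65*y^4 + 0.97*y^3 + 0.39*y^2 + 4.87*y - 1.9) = 23.3415*y^5 - 11.9568*y^4 - 0.8718*y^3 + 16.1928*y^2 - 17.9187*y + 4.389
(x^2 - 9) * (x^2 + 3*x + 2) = x^4 + 3*x^3 - 7*x^2 - 27*x - 18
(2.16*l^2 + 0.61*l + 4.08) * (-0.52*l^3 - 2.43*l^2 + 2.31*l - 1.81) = -1.1232*l^5 - 5.566*l^4 + 1.3857*l^3 - 12.4149*l^2 + 8.3207*l - 7.3848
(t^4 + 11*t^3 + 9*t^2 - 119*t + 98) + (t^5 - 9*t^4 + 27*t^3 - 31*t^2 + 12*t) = t^5 - 8*t^4 + 38*t^3 - 22*t^2 - 107*t + 98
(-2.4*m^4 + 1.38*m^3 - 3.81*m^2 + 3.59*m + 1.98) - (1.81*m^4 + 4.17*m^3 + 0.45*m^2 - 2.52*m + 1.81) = -4.21*m^4 - 2.79*m^3 - 4.26*m^2 + 6.11*m + 0.17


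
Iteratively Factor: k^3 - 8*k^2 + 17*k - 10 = (k - 2)*(k^2 - 6*k + 5) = (k - 2)*(k - 1)*(k - 5)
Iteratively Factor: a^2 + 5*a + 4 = (a + 4)*(a + 1)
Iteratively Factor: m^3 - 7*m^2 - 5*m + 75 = (m - 5)*(m^2 - 2*m - 15) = (m - 5)*(m + 3)*(m - 5)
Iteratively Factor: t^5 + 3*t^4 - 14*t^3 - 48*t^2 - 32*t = (t)*(t^4 + 3*t^3 - 14*t^2 - 48*t - 32) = t*(t + 2)*(t^3 + t^2 - 16*t - 16) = t*(t + 1)*(t + 2)*(t^2 - 16) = t*(t + 1)*(t + 2)*(t + 4)*(t - 4)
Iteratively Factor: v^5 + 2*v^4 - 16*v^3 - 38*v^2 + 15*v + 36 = (v - 1)*(v^4 + 3*v^3 - 13*v^2 - 51*v - 36) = (v - 1)*(v + 1)*(v^3 + 2*v^2 - 15*v - 36) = (v - 1)*(v + 1)*(v + 3)*(v^2 - v - 12) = (v - 1)*(v + 1)*(v + 3)^2*(v - 4)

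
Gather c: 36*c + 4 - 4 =36*c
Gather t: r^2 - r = r^2 - r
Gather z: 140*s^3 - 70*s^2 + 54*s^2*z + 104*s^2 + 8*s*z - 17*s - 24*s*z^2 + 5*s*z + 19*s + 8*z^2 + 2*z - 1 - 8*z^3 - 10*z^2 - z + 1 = 140*s^3 + 34*s^2 + 2*s - 8*z^3 + z^2*(-24*s - 2) + z*(54*s^2 + 13*s + 1)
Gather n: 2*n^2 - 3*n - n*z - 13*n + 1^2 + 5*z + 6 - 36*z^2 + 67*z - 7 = 2*n^2 + n*(-z - 16) - 36*z^2 + 72*z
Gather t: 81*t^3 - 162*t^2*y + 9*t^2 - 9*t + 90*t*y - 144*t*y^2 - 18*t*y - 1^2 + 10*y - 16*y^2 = 81*t^3 + t^2*(9 - 162*y) + t*(-144*y^2 + 72*y - 9) - 16*y^2 + 10*y - 1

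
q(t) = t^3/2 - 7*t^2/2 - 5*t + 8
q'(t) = 3*t^2/2 - 7*t - 5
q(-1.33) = 7.28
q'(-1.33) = 6.96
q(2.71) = -21.30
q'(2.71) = -12.95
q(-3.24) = -29.55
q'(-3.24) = 33.43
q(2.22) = -14.88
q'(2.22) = -13.15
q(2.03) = -12.39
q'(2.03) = -13.03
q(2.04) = -12.52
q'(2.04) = -13.04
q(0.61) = 3.76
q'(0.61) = -8.71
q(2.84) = -22.98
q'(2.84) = -12.78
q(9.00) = 44.00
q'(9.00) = 53.50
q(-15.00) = -2392.00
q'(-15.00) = 437.50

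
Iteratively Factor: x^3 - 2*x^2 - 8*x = (x)*(x^2 - 2*x - 8) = x*(x + 2)*(x - 4)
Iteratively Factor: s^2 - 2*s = (s - 2)*(s)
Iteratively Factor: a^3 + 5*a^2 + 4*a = (a + 4)*(a^2 + a) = (a + 1)*(a + 4)*(a)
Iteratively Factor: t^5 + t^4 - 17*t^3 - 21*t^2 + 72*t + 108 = (t + 2)*(t^4 - t^3 - 15*t^2 + 9*t + 54) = (t - 3)*(t + 2)*(t^3 + 2*t^2 - 9*t - 18) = (t - 3)*(t + 2)*(t + 3)*(t^2 - t - 6) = (t - 3)*(t + 2)^2*(t + 3)*(t - 3)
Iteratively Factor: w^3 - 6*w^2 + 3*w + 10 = (w - 5)*(w^2 - w - 2) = (w - 5)*(w - 2)*(w + 1)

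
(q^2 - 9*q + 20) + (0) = q^2 - 9*q + 20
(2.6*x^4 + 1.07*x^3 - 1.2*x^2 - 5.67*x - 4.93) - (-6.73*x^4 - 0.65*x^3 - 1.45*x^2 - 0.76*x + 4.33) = 9.33*x^4 + 1.72*x^3 + 0.25*x^2 - 4.91*x - 9.26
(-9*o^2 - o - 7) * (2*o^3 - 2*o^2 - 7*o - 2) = -18*o^5 + 16*o^4 + 51*o^3 + 39*o^2 + 51*o + 14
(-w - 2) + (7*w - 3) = 6*w - 5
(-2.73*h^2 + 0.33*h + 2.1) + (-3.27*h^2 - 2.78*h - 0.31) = -6.0*h^2 - 2.45*h + 1.79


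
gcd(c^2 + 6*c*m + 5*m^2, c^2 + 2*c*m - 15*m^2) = c + 5*m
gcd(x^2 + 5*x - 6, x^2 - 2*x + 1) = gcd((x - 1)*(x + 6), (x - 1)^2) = x - 1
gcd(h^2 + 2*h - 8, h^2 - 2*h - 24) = h + 4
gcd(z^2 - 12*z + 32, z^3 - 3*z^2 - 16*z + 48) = z - 4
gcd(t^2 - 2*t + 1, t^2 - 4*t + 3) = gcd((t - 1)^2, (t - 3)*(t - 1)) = t - 1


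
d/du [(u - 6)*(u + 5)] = 2*u - 1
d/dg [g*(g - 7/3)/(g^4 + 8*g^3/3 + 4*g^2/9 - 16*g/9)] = 3*(-54*g^3 + 117*g^2 + 336*g - 20)/(81*g^6 + 432*g^5 + 648*g^4 - 96*g^3 - 752*g^2 - 128*g + 256)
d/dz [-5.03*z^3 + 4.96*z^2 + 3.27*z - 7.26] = -15.09*z^2 + 9.92*z + 3.27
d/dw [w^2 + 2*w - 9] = 2*w + 2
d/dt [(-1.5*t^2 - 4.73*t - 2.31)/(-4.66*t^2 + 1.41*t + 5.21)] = (-24.1568*t^2 - 37.1592*t - 21.3862)/(21.7156*t^4 - 13.1412*t^3 - 46.5691*t^2 + 14.6922*t + 27.1441)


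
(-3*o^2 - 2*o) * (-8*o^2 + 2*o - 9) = 24*o^4 + 10*o^3 + 23*o^2 + 18*o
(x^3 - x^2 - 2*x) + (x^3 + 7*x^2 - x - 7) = 2*x^3 + 6*x^2 - 3*x - 7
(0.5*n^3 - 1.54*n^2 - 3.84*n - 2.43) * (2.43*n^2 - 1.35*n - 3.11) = 1.215*n^5 - 4.4172*n^4 - 8.8072*n^3 + 4.0685*n^2 + 15.2229*n + 7.5573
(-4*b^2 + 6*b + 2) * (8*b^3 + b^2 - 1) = -32*b^5 + 44*b^4 + 22*b^3 + 6*b^2 - 6*b - 2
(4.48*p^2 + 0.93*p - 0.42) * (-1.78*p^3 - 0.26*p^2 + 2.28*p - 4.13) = -7.9744*p^5 - 2.8202*p^4 + 10.7202*p^3 - 16.2728*p^2 - 4.7985*p + 1.7346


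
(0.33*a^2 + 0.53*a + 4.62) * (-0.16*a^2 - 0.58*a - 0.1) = -0.0528*a^4 - 0.2762*a^3 - 1.0796*a^2 - 2.7326*a - 0.462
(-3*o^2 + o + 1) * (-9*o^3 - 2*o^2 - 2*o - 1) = 27*o^5 - 3*o^4 - 5*o^3 - o^2 - 3*o - 1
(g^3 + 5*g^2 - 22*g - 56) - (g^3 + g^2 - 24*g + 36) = 4*g^2 + 2*g - 92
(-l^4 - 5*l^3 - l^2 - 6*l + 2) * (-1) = l^4 + 5*l^3 + l^2 + 6*l - 2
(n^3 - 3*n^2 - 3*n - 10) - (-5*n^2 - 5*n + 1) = n^3 + 2*n^2 + 2*n - 11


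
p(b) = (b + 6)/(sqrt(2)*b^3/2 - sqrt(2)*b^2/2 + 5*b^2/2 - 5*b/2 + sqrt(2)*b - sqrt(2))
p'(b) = (b + 6)*(-3*sqrt(2)*b^2/2 - 5*b + sqrt(2)*b - sqrt(2) + 5/2)/(sqrt(2)*b^3/2 - sqrt(2)*b^2/2 + 5*b^2/2 - 5*b/2 + sqrt(2)*b - sqrt(2))^2 + 1/(sqrt(2)*b^3/2 - sqrt(2)*b^2/2 + 5*b^2/2 - 5*b/2 + sqrt(2)*b - sqrt(2)) = 2*(sqrt(2)*b^3 - sqrt(2)*b^2 + 5*b^2 - 5*b + 2*sqrt(2)*b - (b + 6)*(3*sqrt(2)*b^2 - 2*sqrt(2)*b + 10*b - 5 + 2*sqrt(2)) - 2*sqrt(2))/(sqrt(2)*b^3 - sqrt(2)*b^2 + 5*b^2 - 5*b + 2*sqrt(2)*b - 2*sqrt(2))^2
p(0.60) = -5.21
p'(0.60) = -8.30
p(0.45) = -4.37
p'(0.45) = -3.51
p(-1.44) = 2.60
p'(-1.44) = 3.31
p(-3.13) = -1.34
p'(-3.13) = -5.81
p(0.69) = -6.21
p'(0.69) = -14.75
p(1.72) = 1.37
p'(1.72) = -2.60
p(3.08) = 0.28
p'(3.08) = -0.22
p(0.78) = -8.12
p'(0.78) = -30.40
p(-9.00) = 0.01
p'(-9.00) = 0.00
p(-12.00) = 0.01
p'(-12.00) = 0.00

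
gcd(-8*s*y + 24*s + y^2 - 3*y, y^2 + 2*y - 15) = y - 3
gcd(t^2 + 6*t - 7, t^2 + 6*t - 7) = t^2 + 6*t - 7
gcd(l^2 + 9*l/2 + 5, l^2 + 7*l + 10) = l + 2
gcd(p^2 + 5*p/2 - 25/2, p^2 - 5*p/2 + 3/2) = 1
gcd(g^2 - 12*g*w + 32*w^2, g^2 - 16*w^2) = -g + 4*w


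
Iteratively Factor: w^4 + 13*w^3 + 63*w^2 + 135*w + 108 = (w + 3)*(w^3 + 10*w^2 + 33*w + 36) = (w + 3)^2*(w^2 + 7*w + 12) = (w + 3)^2*(w + 4)*(w + 3)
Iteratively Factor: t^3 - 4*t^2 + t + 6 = (t - 2)*(t^2 - 2*t - 3) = (t - 3)*(t - 2)*(t + 1)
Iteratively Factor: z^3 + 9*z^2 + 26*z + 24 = (z + 4)*(z^2 + 5*z + 6) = (z + 3)*(z + 4)*(z + 2)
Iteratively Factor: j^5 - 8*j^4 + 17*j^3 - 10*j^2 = (j - 5)*(j^4 - 3*j^3 + 2*j^2) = j*(j - 5)*(j^3 - 3*j^2 + 2*j) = j*(j - 5)*(j - 2)*(j^2 - j) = j^2*(j - 5)*(j - 2)*(j - 1)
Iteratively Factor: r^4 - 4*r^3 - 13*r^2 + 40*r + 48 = (r + 3)*(r^3 - 7*r^2 + 8*r + 16) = (r - 4)*(r + 3)*(r^2 - 3*r - 4) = (r - 4)^2*(r + 3)*(r + 1)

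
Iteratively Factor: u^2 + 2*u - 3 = (u + 3)*(u - 1)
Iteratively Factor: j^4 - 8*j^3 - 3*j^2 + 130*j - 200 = (j - 2)*(j^3 - 6*j^2 - 15*j + 100) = (j - 2)*(j + 4)*(j^2 - 10*j + 25) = (j - 5)*(j - 2)*(j + 4)*(j - 5)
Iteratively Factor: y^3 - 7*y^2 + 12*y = (y)*(y^2 - 7*y + 12) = y*(y - 4)*(y - 3)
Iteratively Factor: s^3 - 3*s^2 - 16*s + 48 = (s + 4)*(s^2 - 7*s + 12) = (s - 4)*(s + 4)*(s - 3)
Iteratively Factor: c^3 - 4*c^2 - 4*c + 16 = (c - 4)*(c^2 - 4) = (c - 4)*(c - 2)*(c + 2)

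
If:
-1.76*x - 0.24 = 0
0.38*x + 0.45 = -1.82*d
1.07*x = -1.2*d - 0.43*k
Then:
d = -0.22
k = 0.95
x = -0.14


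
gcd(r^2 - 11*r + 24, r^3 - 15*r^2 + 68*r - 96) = r^2 - 11*r + 24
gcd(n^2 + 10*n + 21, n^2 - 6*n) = 1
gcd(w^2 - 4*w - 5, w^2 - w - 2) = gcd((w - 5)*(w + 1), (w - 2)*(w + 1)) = w + 1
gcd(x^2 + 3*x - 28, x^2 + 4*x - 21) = x + 7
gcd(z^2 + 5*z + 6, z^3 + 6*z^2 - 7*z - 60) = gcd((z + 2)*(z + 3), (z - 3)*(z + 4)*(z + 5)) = 1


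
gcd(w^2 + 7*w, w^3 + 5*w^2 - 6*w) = w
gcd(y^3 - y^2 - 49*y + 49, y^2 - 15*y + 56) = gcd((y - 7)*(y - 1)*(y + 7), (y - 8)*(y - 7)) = y - 7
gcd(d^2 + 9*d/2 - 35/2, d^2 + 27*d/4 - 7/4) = d + 7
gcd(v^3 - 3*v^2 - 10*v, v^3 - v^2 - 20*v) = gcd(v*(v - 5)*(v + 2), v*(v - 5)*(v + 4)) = v^2 - 5*v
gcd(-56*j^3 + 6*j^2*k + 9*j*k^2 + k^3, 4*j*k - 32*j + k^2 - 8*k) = 4*j + k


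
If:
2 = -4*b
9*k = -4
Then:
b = -1/2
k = -4/9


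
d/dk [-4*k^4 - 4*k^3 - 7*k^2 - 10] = 2*k*(-8*k^2 - 6*k - 7)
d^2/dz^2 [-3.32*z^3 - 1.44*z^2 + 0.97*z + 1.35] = -19.92*z - 2.88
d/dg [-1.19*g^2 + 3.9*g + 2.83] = 3.9 - 2.38*g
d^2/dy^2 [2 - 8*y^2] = -16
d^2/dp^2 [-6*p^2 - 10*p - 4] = -12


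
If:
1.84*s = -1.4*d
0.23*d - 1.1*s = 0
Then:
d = 0.00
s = 0.00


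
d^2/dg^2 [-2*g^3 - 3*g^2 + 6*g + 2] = -12*g - 6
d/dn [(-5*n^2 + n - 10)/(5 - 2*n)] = 5*(2*n^2 - 10*n - 3)/(4*n^2 - 20*n + 25)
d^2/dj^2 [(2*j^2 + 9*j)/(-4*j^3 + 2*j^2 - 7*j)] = 8*(-8*j^3 - 108*j^2 + 96*j + 47)/(64*j^6 - 96*j^5 + 384*j^4 - 344*j^3 + 672*j^2 - 294*j + 343)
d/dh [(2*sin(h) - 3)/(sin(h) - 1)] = cos(h)/(sin(h) - 1)^2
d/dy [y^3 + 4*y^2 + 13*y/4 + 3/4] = 3*y^2 + 8*y + 13/4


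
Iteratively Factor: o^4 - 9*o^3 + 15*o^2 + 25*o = (o - 5)*(o^3 - 4*o^2 - 5*o) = o*(o - 5)*(o^2 - 4*o - 5) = o*(o - 5)*(o + 1)*(o - 5)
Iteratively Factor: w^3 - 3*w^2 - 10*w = (w - 5)*(w^2 + 2*w) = w*(w - 5)*(w + 2)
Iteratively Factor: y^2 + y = (y + 1)*(y)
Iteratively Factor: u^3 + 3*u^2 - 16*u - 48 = (u + 3)*(u^2 - 16) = (u + 3)*(u + 4)*(u - 4)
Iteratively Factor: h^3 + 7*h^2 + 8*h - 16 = (h + 4)*(h^2 + 3*h - 4) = (h - 1)*(h + 4)*(h + 4)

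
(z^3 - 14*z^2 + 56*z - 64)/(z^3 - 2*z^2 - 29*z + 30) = (z^3 - 14*z^2 + 56*z - 64)/(z^3 - 2*z^2 - 29*z + 30)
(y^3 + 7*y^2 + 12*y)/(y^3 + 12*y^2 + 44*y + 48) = y*(y + 3)/(y^2 + 8*y + 12)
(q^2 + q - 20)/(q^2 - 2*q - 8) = (q + 5)/(q + 2)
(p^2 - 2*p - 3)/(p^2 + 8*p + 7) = (p - 3)/(p + 7)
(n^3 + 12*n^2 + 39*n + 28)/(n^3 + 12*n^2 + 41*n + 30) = (n^2 + 11*n + 28)/(n^2 + 11*n + 30)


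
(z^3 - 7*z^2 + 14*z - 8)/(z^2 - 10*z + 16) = (z^2 - 5*z + 4)/(z - 8)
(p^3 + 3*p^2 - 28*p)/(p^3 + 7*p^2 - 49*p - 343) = p*(p - 4)/(p^2 - 49)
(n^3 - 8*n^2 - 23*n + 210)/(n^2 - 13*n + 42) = n + 5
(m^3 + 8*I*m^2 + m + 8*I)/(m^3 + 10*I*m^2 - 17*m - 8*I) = (m - I)/(m + I)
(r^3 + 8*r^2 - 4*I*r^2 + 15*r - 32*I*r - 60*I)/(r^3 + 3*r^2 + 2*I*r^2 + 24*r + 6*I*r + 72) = (r + 5)/(r + 6*I)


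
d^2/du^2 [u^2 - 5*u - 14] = 2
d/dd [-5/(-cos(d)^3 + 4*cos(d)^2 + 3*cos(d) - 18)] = -5*(3*sin(d)^2 + 8*cos(d))*sin(d)/((cos(d) - 3)^4*(cos(d) + 2)^2)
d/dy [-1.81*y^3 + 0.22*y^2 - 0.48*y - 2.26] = -5.43*y^2 + 0.44*y - 0.48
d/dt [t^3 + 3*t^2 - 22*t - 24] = 3*t^2 + 6*t - 22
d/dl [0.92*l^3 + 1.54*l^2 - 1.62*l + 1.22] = 2.76*l^2 + 3.08*l - 1.62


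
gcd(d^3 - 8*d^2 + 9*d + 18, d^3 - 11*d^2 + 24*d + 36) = d^2 - 5*d - 6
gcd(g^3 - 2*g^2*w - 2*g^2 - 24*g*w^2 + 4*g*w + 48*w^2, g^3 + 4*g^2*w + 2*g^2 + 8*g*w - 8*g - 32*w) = g^2 + 4*g*w - 2*g - 8*w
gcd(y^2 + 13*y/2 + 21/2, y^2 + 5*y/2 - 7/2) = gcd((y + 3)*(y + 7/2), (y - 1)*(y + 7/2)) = y + 7/2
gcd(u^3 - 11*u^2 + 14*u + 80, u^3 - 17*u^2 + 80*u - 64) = u - 8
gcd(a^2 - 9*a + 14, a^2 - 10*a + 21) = a - 7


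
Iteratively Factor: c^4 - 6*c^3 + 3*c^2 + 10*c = (c - 2)*(c^3 - 4*c^2 - 5*c) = (c - 2)*(c + 1)*(c^2 - 5*c) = c*(c - 2)*(c + 1)*(c - 5)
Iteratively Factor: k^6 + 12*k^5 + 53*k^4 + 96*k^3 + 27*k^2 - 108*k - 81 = (k + 1)*(k^5 + 11*k^4 + 42*k^3 + 54*k^2 - 27*k - 81) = (k + 1)*(k + 3)*(k^4 + 8*k^3 + 18*k^2 - 27) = (k + 1)*(k + 3)^2*(k^3 + 5*k^2 + 3*k - 9) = (k - 1)*(k + 1)*(k + 3)^2*(k^2 + 6*k + 9) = (k - 1)*(k + 1)*(k + 3)^3*(k + 3)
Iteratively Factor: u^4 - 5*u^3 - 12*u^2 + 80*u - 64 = (u + 4)*(u^3 - 9*u^2 + 24*u - 16) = (u - 4)*(u + 4)*(u^2 - 5*u + 4) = (u - 4)^2*(u + 4)*(u - 1)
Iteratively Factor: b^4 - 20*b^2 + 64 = (b - 2)*(b^3 + 2*b^2 - 16*b - 32) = (b - 2)*(b + 4)*(b^2 - 2*b - 8) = (b - 4)*(b - 2)*(b + 4)*(b + 2)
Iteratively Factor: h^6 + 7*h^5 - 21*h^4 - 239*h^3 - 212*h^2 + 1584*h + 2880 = (h + 3)*(h^5 + 4*h^4 - 33*h^3 - 140*h^2 + 208*h + 960) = (h - 3)*(h + 3)*(h^4 + 7*h^3 - 12*h^2 - 176*h - 320) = (h - 3)*(h + 3)*(h + 4)*(h^3 + 3*h^2 - 24*h - 80) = (h - 5)*(h - 3)*(h + 3)*(h + 4)*(h^2 + 8*h + 16) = (h - 5)*(h - 3)*(h + 3)*(h + 4)^2*(h + 4)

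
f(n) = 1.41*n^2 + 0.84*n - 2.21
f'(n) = 2.82*n + 0.84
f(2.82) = 11.37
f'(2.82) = 8.79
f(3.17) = 14.62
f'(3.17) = 9.78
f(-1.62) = 0.13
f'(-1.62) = -3.73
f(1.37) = 1.59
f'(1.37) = 4.70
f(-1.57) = -0.05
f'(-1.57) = -3.59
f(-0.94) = -1.75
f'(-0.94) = -1.81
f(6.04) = 54.30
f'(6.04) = 17.87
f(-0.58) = -2.22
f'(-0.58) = -0.80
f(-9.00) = 104.44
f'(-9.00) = -24.54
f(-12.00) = 190.75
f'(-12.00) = -33.00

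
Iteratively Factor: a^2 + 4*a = (a)*(a + 4)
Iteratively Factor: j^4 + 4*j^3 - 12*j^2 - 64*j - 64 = (j + 2)*(j^3 + 2*j^2 - 16*j - 32) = (j - 4)*(j + 2)*(j^2 + 6*j + 8) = (j - 4)*(j + 2)^2*(j + 4)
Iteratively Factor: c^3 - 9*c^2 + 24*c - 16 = (c - 4)*(c^2 - 5*c + 4) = (c - 4)^2*(c - 1)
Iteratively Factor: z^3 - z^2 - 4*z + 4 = (z - 1)*(z^2 - 4) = (z - 1)*(z + 2)*(z - 2)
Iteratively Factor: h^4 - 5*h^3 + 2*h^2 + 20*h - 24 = (h - 2)*(h^3 - 3*h^2 - 4*h + 12) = (h - 2)^2*(h^2 - h - 6) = (h - 3)*(h - 2)^2*(h + 2)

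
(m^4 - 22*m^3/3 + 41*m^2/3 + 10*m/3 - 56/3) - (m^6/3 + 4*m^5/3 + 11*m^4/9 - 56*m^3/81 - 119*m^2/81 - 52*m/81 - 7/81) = -m^6/3 - 4*m^5/3 - 2*m^4/9 - 538*m^3/81 + 1226*m^2/81 + 322*m/81 - 1505/81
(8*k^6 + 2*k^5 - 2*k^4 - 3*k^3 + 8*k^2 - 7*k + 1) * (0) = 0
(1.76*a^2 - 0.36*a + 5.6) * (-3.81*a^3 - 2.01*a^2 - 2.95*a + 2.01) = -6.7056*a^5 - 2.166*a^4 - 25.8044*a^3 - 6.6564*a^2 - 17.2436*a + 11.256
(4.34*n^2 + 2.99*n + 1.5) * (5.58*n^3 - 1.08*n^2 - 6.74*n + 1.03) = 24.2172*n^5 + 11.997*n^4 - 24.1108*n^3 - 17.3024*n^2 - 7.0303*n + 1.545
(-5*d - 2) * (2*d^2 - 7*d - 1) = -10*d^3 + 31*d^2 + 19*d + 2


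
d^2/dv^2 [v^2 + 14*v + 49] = 2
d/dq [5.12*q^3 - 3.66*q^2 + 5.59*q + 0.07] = 15.36*q^2 - 7.32*q + 5.59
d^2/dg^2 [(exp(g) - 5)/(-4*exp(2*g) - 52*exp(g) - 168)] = (-exp(4*g) + 33*exp(3*g) + 447*exp(2*g) + 551*exp(g) - 4494)*exp(g)/(4*(exp(6*g) + 39*exp(5*g) + 633*exp(4*g) + 5473*exp(3*g) + 26586*exp(2*g) + 68796*exp(g) + 74088))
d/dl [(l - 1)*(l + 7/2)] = 2*l + 5/2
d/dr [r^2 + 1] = 2*r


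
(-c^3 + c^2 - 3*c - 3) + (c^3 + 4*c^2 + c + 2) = 5*c^2 - 2*c - 1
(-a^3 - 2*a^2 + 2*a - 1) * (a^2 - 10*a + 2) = -a^5 + 8*a^4 + 20*a^3 - 25*a^2 + 14*a - 2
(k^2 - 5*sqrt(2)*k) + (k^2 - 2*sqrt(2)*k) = 2*k^2 - 7*sqrt(2)*k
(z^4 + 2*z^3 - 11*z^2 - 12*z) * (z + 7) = z^5 + 9*z^4 + 3*z^3 - 89*z^2 - 84*z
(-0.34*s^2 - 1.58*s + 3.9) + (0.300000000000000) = -0.34*s^2 - 1.58*s + 4.2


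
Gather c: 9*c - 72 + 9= 9*c - 63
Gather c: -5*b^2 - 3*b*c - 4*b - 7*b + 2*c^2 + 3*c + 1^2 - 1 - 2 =-5*b^2 - 11*b + 2*c^2 + c*(3 - 3*b) - 2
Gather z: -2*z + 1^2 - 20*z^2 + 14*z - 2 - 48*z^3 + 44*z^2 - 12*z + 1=-48*z^3 + 24*z^2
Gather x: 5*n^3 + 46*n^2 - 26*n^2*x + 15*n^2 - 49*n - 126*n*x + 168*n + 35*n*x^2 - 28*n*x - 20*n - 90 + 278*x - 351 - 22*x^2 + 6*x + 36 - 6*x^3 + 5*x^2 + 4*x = 5*n^3 + 61*n^2 + 99*n - 6*x^3 + x^2*(35*n - 17) + x*(-26*n^2 - 154*n + 288) - 405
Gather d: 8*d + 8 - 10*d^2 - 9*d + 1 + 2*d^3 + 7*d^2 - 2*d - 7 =2*d^3 - 3*d^2 - 3*d + 2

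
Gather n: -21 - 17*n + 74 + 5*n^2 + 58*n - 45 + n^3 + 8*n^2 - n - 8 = n^3 + 13*n^2 + 40*n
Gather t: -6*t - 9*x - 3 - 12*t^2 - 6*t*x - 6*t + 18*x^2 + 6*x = -12*t^2 + t*(-6*x - 12) + 18*x^2 - 3*x - 3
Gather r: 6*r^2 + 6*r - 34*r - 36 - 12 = 6*r^2 - 28*r - 48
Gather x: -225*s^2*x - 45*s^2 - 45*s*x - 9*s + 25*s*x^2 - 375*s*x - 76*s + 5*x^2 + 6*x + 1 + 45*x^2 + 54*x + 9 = -45*s^2 - 85*s + x^2*(25*s + 50) + x*(-225*s^2 - 420*s + 60) + 10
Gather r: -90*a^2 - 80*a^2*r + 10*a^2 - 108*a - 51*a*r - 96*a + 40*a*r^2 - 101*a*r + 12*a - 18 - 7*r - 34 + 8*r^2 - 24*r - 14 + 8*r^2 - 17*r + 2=-80*a^2 - 192*a + r^2*(40*a + 16) + r*(-80*a^2 - 152*a - 48) - 64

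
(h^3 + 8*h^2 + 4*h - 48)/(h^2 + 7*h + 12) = (h^2 + 4*h - 12)/(h + 3)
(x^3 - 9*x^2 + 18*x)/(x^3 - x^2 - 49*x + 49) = x*(x^2 - 9*x + 18)/(x^3 - x^2 - 49*x + 49)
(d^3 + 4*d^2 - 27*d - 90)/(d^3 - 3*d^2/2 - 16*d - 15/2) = 2*(d + 6)/(2*d + 1)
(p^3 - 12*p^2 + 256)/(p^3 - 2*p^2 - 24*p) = (p^2 - 16*p + 64)/(p*(p - 6))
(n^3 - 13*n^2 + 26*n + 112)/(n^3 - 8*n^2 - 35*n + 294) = (n^2 - 6*n - 16)/(n^2 - n - 42)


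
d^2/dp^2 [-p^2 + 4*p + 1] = -2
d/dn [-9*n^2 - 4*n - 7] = -18*n - 4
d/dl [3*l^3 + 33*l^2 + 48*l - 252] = 9*l^2 + 66*l + 48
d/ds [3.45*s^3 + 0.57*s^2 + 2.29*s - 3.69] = 10.35*s^2 + 1.14*s + 2.29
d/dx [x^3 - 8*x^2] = x*(3*x - 16)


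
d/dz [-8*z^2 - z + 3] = -16*z - 1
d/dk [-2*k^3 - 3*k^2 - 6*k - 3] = -6*k^2 - 6*k - 6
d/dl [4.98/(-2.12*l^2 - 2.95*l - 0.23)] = (21.1152*l + 14.691)/(2.12*l^2 + 2.95*l + 0.23)^2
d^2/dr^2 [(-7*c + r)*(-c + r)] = 2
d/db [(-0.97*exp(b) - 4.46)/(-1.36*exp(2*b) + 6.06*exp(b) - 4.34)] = (-1.3192*exp(2*b) - 12.1312*exp(b) + 31.2374)*exp(b)/(1.8496*exp(4*b) - 16.4832*exp(3*b) + 48.5284*exp(2*b) - 52.6008*exp(b) + 18.8356)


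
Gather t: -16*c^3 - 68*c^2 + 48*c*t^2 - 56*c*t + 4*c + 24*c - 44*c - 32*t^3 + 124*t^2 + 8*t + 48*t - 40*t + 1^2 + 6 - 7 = -16*c^3 - 68*c^2 - 16*c - 32*t^3 + t^2*(48*c + 124) + t*(16 - 56*c)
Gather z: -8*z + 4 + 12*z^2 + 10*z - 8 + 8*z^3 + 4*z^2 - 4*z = 8*z^3 + 16*z^2 - 2*z - 4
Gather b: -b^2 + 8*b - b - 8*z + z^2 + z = -b^2 + 7*b + z^2 - 7*z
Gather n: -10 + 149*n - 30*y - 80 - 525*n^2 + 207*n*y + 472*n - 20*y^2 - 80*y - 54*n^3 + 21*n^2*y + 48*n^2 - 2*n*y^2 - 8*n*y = -54*n^3 + n^2*(21*y - 477) + n*(-2*y^2 + 199*y + 621) - 20*y^2 - 110*y - 90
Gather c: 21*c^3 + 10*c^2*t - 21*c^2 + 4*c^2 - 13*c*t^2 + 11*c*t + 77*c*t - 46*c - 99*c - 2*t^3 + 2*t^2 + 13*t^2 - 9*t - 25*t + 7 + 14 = 21*c^3 + c^2*(10*t - 17) + c*(-13*t^2 + 88*t - 145) - 2*t^3 + 15*t^2 - 34*t + 21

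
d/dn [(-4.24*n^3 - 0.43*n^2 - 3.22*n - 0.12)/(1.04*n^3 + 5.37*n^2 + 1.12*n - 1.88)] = (-22.3216*n^4 - 2.8*n^3 + 41.0978*n^2 + 2.9056*n + 6.188)/(1.0816*n^6 + 11.1696*n^5 + 31.1665*n^4 + 8.1184*n^3 - 18.9368*n^2 - 4.2112*n + 3.5344)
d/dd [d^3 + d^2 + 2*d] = 3*d^2 + 2*d + 2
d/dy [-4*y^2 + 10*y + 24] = 10 - 8*y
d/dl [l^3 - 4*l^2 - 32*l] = 3*l^2 - 8*l - 32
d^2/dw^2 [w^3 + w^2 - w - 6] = 6*w + 2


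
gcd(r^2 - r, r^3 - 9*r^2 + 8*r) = r^2 - r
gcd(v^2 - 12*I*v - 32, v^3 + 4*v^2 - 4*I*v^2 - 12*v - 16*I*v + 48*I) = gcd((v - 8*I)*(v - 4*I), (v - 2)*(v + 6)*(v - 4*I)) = v - 4*I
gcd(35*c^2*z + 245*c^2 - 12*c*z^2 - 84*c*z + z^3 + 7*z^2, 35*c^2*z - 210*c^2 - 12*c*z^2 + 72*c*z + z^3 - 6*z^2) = 35*c^2 - 12*c*z + z^2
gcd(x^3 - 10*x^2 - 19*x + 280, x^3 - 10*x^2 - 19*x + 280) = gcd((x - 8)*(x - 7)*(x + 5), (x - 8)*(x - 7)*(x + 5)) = x^3 - 10*x^2 - 19*x + 280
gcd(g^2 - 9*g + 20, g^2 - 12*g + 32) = g - 4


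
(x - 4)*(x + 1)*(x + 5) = x^3 + 2*x^2 - 19*x - 20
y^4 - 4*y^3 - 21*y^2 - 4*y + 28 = (y - 7)*(y - 1)*(y + 2)^2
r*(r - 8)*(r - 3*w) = r^3 - 3*r^2*w - 8*r^2 + 24*r*w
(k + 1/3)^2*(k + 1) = k^3 + 5*k^2/3 + 7*k/9 + 1/9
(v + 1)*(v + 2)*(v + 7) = v^3 + 10*v^2 + 23*v + 14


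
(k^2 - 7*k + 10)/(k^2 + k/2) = 2*(k^2 - 7*k + 10)/(k*(2*k + 1))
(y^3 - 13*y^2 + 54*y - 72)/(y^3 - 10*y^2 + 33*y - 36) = (y - 6)/(y - 3)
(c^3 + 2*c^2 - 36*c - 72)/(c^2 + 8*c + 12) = c - 6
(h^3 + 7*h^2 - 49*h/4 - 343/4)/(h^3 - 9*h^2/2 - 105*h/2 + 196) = (h + 7/2)/(h - 8)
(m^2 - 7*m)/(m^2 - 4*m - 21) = m/(m + 3)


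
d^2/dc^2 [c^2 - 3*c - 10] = 2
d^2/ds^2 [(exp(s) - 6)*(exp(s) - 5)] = (4*exp(s) - 11)*exp(s)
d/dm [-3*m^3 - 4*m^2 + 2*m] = -9*m^2 - 8*m + 2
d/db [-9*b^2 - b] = -18*b - 1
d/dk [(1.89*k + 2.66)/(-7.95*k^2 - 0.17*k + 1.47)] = (15.0255*k^2 + 42.294*k + 3.2305)/(63.2025*k^4 + 2.703*k^3 - 23.3441*k^2 - 0.4998*k + 2.1609)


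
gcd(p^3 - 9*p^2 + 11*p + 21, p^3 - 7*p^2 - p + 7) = p^2 - 6*p - 7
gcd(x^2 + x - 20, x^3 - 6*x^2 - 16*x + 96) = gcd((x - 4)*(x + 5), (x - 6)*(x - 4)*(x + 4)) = x - 4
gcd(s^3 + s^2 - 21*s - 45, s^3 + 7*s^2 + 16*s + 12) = s + 3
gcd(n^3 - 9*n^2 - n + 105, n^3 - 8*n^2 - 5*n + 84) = n^2 - 4*n - 21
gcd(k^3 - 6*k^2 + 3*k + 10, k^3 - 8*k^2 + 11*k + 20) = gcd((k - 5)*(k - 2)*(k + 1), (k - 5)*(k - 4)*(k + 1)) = k^2 - 4*k - 5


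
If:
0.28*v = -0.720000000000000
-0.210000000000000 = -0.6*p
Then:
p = 0.35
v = -2.57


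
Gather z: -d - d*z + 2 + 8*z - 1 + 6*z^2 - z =-d + 6*z^2 + z*(7 - d) + 1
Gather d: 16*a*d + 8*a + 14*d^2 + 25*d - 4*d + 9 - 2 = 8*a + 14*d^2 + d*(16*a + 21) + 7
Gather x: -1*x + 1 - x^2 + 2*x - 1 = -x^2 + x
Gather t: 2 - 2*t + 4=6 - 2*t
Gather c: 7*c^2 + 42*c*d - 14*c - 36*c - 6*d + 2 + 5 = 7*c^2 + c*(42*d - 50) - 6*d + 7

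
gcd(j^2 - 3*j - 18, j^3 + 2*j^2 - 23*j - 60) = j + 3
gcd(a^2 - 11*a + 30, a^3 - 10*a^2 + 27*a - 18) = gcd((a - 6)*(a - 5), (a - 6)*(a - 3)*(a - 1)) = a - 6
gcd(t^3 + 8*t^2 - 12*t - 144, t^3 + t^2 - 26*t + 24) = t^2 + 2*t - 24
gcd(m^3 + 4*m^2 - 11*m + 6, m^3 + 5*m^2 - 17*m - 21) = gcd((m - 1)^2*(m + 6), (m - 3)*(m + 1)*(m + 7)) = 1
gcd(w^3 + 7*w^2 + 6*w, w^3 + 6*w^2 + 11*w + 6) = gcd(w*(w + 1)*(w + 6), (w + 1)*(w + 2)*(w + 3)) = w + 1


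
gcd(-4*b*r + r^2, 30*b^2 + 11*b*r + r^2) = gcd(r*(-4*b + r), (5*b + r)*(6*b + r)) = 1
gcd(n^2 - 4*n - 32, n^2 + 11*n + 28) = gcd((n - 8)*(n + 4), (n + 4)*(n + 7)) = n + 4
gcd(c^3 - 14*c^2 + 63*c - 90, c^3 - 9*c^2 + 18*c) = c^2 - 9*c + 18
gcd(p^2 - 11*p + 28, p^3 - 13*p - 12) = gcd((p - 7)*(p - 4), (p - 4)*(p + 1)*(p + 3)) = p - 4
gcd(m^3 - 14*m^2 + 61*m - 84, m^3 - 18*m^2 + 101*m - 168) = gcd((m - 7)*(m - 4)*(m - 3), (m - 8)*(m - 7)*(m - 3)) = m^2 - 10*m + 21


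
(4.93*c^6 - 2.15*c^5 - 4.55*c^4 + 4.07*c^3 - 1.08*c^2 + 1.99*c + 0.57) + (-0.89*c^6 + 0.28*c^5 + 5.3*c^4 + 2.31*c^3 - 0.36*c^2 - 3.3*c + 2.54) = 4.04*c^6 - 1.87*c^5 + 0.75*c^4 + 6.38*c^3 - 1.44*c^2 - 1.31*c + 3.11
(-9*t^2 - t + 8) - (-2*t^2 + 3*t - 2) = -7*t^2 - 4*t + 10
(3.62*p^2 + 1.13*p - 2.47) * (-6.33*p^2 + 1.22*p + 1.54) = -22.9146*p^4 - 2.7365*p^3 + 22.5885*p^2 - 1.2732*p - 3.8038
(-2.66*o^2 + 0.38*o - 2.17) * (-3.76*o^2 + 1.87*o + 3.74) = 10.0016*o^4 - 6.403*o^3 - 1.0786*o^2 - 2.6367*o - 8.1158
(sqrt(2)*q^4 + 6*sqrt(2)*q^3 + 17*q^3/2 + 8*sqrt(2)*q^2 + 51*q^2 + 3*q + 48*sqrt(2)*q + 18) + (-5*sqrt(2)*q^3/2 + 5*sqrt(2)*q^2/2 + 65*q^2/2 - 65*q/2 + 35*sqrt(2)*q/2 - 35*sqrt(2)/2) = sqrt(2)*q^4 + 7*sqrt(2)*q^3/2 + 17*q^3/2 + 21*sqrt(2)*q^2/2 + 167*q^2/2 - 59*q/2 + 131*sqrt(2)*q/2 - 35*sqrt(2)/2 + 18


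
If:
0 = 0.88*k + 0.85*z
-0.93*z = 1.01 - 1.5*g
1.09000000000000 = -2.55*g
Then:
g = -0.43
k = 1.71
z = -1.78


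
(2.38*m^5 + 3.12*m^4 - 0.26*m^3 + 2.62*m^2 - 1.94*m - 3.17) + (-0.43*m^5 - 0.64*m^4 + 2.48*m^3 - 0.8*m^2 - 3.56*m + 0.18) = 1.95*m^5 + 2.48*m^4 + 2.22*m^3 + 1.82*m^2 - 5.5*m - 2.99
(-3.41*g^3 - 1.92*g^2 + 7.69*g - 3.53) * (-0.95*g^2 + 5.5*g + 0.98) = 3.2395*g^5 - 16.931*g^4 - 21.2073*g^3 + 43.7669*g^2 - 11.8788*g - 3.4594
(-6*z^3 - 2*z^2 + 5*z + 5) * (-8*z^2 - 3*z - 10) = 48*z^5 + 34*z^4 + 26*z^3 - 35*z^2 - 65*z - 50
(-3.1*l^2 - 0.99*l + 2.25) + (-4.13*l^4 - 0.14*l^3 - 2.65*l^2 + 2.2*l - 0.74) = -4.13*l^4 - 0.14*l^3 - 5.75*l^2 + 1.21*l + 1.51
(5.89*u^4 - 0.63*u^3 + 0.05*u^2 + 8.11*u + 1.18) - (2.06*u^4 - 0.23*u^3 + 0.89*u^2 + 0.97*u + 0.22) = 3.83*u^4 - 0.4*u^3 - 0.84*u^2 + 7.14*u + 0.96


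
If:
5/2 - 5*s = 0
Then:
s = 1/2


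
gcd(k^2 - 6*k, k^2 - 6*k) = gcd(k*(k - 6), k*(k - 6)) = k^2 - 6*k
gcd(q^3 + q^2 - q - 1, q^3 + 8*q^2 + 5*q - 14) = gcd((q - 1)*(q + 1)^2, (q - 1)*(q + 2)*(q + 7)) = q - 1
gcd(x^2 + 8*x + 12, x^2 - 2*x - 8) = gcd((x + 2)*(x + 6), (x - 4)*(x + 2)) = x + 2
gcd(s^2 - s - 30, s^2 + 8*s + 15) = s + 5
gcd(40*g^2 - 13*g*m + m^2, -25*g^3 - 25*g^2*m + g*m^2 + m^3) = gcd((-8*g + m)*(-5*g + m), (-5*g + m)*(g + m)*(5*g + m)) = 5*g - m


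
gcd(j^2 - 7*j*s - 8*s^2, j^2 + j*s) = j + s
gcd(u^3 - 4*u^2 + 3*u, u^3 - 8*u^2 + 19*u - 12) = u^2 - 4*u + 3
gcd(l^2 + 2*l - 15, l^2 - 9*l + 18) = l - 3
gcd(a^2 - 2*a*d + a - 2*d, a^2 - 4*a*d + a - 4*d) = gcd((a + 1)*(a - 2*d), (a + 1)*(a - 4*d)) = a + 1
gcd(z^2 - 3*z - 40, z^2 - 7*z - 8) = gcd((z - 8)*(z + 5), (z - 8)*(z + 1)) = z - 8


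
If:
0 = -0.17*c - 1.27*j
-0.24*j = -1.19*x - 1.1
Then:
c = -37.0416666666667*x - 34.2401960784314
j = 4.95833333333333*x + 4.58333333333333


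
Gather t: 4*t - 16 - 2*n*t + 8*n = 8*n + t*(4 - 2*n) - 16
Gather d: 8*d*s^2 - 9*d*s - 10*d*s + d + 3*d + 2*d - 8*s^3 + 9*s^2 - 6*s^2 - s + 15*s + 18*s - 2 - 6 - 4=d*(8*s^2 - 19*s + 6) - 8*s^3 + 3*s^2 + 32*s - 12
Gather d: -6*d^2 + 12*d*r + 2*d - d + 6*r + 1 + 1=-6*d^2 + d*(12*r + 1) + 6*r + 2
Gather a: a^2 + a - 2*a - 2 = a^2 - a - 2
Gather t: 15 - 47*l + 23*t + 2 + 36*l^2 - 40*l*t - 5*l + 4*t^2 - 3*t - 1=36*l^2 - 52*l + 4*t^2 + t*(20 - 40*l) + 16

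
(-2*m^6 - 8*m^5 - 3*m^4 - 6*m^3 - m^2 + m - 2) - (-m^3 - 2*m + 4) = -2*m^6 - 8*m^5 - 3*m^4 - 5*m^3 - m^2 + 3*m - 6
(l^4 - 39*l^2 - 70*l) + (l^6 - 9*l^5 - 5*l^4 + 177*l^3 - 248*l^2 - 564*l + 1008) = l^6 - 9*l^5 - 4*l^4 + 177*l^3 - 287*l^2 - 634*l + 1008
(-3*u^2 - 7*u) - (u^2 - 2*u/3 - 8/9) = -4*u^2 - 19*u/3 + 8/9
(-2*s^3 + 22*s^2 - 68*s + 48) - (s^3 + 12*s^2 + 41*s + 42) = -3*s^3 + 10*s^2 - 109*s + 6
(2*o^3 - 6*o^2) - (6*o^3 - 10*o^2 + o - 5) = -4*o^3 + 4*o^2 - o + 5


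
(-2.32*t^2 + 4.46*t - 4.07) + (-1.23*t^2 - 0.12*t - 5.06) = -3.55*t^2 + 4.34*t - 9.13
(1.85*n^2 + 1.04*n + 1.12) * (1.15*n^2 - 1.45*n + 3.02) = 2.1275*n^4 - 1.4865*n^3 + 5.367*n^2 + 1.5168*n + 3.3824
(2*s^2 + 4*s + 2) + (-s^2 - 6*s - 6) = s^2 - 2*s - 4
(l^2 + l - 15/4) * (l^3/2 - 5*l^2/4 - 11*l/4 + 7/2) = l^5/2 - 3*l^4/4 - 47*l^3/8 + 87*l^2/16 + 221*l/16 - 105/8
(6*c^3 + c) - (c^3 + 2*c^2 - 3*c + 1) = 5*c^3 - 2*c^2 + 4*c - 1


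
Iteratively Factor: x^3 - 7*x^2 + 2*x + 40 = (x - 5)*(x^2 - 2*x - 8) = (x - 5)*(x + 2)*(x - 4)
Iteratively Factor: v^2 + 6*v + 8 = (v + 2)*(v + 4)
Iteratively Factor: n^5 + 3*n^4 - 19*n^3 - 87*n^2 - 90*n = (n + 3)*(n^4 - 19*n^2 - 30*n) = (n + 3)^2*(n^3 - 3*n^2 - 10*n) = (n + 2)*(n + 3)^2*(n^2 - 5*n) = (n - 5)*(n + 2)*(n + 3)^2*(n)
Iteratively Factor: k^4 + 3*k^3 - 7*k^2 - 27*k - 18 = (k + 3)*(k^3 - 7*k - 6) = (k - 3)*(k + 3)*(k^2 + 3*k + 2) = (k - 3)*(k + 1)*(k + 3)*(k + 2)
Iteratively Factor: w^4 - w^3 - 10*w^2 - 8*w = (w)*(w^3 - w^2 - 10*w - 8) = w*(w + 1)*(w^2 - 2*w - 8) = w*(w - 4)*(w + 1)*(w + 2)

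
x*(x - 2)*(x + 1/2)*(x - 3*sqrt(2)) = x^4 - 3*sqrt(2)*x^3 - 3*x^3/2 - x^2 + 9*sqrt(2)*x^2/2 + 3*sqrt(2)*x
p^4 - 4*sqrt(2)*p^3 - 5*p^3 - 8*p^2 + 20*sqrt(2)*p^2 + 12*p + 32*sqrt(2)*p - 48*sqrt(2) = (p - 6)*(p - 1)*(p + 2)*(p - 4*sqrt(2))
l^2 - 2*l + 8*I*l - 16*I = (l - 2)*(l + 8*I)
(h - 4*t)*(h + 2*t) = h^2 - 2*h*t - 8*t^2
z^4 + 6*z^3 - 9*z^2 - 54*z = z*(z - 3)*(z + 3)*(z + 6)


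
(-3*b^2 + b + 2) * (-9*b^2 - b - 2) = 27*b^4 - 6*b^3 - 13*b^2 - 4*b - 4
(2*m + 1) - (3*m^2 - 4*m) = -3*m^2 + 6*m + 1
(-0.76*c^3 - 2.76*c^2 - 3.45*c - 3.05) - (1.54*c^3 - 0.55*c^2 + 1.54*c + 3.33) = -2.3*c^3 - 2.21*c^2 - 4.99*c - 6.38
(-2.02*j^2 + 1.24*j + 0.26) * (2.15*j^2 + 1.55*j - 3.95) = -4.343*j^4 - 0.465*j^3 + 10.46*j^2 - 4.495*j - 1.027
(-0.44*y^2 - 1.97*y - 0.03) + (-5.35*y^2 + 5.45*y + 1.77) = -5.79*y^2 + 3.48*y + 1.74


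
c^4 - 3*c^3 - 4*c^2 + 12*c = c*(c - 3)*(c - 2)*(c + 2)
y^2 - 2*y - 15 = (y - 5)*(y + 3)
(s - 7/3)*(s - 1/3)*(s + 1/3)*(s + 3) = s^4 + 2*s^3/3 - 64*s^2/9 - 2*s/27 + 7/9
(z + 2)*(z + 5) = z^2 + 7*z + 10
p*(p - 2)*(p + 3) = p^3 + p^2 - 6*p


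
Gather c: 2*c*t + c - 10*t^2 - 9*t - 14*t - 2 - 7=c*(2*t + 1) - 10*t^2 - 23*t - 9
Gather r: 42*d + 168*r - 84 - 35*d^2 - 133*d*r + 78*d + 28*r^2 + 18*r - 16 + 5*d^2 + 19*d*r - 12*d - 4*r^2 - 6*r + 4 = -30*d^2 + 108*d + 24*r^2 + r*(180 - 114*d) - 96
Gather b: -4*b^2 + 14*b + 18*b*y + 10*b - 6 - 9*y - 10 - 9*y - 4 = -4*b^2 + b*(18*y + 24) - 18*y - 20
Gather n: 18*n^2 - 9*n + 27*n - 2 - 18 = 18*n^2 + 18*n - 20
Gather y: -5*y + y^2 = y^2 - 5*y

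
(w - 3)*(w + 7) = w^2 + 4*w - 21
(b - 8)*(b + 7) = b^2 - b - 56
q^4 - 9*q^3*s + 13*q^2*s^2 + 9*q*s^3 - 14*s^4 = (q - 7*s)*(q - 2*s)*(q - s)*(q + s)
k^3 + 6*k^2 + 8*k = k*(k + 2)*(k + 4)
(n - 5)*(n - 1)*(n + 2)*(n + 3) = n^4 - n^3 - 19*n^2 - 11*n + 30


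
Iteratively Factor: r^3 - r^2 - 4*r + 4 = (r - 2)*(r^2 + r - 2) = (r - 2)*(r + 2)*(r - 1)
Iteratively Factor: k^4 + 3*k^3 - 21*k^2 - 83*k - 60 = (k - 5)*(k^3 + 8*k^2 + 19*k + 12) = (k - 5)*(k + 4)*(k^2 + 4*k + 3) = (k - 5)*(k + 3)*(k + 4)*(k + 1)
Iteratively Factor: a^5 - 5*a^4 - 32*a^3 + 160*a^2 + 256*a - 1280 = (a - 4)*(a^4 - a^3 - 36*a^2 + 16*a + 320) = (a - 4)*(a + 4)*(a^3 - 5*a^2 - 16*a + 80) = (a - 5)*(a - 4)*(a + 4)*(a^2 - 16) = (a - 5)*(a - 4)^2*(a + 4)*(a + 4)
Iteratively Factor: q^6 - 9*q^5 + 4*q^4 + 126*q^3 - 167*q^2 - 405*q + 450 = (q - 5)*(q^5 - 4*q^4 - 16*q^3 + 46*q^2 + 63*q - 90) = (q - 5)*(q - 3)*(q^4 - q^3 - 19*q^2 - 11*q + 30) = (q - 5)*(q - 3)*(q + 2)*(q^3 - 3*q^2 - 13*q + 15) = (q - 5)*(q - 3)*(q - 1)*(q + 2)*(q^2 - 2*q - 15) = (q - 5)^2*(q - 3)*(q - 1)*(q + 2)*(q + 3)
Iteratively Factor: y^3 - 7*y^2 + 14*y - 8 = (y - 4)*(y^2 - 3*y + 2) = (y - 4)*(y - 1)*(y - 2)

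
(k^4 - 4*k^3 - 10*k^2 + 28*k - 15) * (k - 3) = k^5 - 7*k^4 + 2*k^3 + 58*k^2 - 99*k + 45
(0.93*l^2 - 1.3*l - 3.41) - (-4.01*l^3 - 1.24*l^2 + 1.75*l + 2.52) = 4.01*l^3 + 2.17*l^2 - 3.05*l - 5.93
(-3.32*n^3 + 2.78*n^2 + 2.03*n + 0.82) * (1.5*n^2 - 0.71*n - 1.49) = -4.98*n^5 + 6.5272*n^4 + 6.018*n^3 - 4.3535*n^2 - 3.6069*n - 1.2218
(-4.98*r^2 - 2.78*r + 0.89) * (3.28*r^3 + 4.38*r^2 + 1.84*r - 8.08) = -16.3344*r^5 - 30.9308*r^4 - 18.4204*r^3 + 39.0214*r^2 + 24.1*r - 7.1912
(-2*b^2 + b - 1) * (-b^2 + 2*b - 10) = 2*b^4 - 5*b^3 + 23*b^2 - 12*b + 10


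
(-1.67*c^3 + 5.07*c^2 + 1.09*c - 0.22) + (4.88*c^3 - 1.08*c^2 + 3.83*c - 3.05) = 3.21*c^3 + 3.99*c^2 + 4.92*c - 3.27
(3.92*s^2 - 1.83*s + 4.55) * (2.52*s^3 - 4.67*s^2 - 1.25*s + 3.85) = 9.8784*s^5 - 22.918*s^4 + 15.1121*s^3 - 3.869*s^2 - 12.733*s + 17.5175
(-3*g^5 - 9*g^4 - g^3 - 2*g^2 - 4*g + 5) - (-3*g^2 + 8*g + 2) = -3*g^5 - 9*g^4 - g^3 + g^2 - 12*g + 3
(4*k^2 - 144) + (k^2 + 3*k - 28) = 5*k^2 + 3*k - 172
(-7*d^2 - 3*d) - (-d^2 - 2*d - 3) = -6*d^2 - d + 3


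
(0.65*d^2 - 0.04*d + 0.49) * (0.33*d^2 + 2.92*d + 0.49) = 0.2145*d^4 + 1.8848*d^3 + 0.3634*d^2 + 1.4112*d + 0.2401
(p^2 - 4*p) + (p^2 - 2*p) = 2*p^2 - 6*p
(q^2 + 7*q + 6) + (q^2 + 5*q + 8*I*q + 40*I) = 2*q^2 + 12*q + 8*I*q + 6 + 40*I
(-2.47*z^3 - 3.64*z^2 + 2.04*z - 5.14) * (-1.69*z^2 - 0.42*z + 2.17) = 4.1743*z^5 + 7.189*z^4 - 7.2787*z^3 - 0.0690000000000011*z^2 + 6.5856*z - 11.1538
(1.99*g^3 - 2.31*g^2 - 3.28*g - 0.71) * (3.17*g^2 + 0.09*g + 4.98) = 6.3083*g^5 - 7.1436*g^4 - 0.695299999999997*g^3 - 14.0497*g^2 - 16.3983*g - 3.5358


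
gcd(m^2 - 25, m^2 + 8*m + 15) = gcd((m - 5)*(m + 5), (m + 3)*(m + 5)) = m + 5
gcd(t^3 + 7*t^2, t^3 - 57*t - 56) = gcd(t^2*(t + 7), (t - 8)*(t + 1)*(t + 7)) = t + 7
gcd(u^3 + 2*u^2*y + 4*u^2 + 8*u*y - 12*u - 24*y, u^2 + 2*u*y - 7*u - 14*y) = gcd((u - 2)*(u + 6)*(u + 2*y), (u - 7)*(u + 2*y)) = u + 2*y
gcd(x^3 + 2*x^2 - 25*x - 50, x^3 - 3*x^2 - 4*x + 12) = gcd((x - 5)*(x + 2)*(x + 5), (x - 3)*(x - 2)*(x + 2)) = x + 2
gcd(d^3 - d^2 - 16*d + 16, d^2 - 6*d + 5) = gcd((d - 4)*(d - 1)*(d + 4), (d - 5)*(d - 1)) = d - 1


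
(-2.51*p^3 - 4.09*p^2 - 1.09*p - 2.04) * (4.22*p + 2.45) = -10.5922*p^4 - 23.4093*p^3 - 14.6203*p^2 - 11.2793*p - 4.998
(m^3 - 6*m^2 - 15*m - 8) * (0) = 0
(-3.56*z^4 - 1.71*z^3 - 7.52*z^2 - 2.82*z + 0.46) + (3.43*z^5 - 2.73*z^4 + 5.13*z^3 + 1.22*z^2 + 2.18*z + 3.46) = 3.43*z^5 - 6.29*z^4 + 3.42*z^3 - 6.3*z^2 - 0.64*z + 3.92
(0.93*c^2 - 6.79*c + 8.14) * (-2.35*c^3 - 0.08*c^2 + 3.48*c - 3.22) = -2.1855*c^5 + 15.8821*c^4 - 15.3494*c^3 - 27.275*c^2 + 50.191*c - 26.2108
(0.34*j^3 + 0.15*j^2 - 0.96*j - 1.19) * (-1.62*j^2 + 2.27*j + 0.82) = -0.5508*j^5 + 0.5288*j^4 + 2.1745*j^3 - 0.1284*j^2 - 3.4885*j - 0.9758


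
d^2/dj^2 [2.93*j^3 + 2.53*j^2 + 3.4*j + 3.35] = 17.58*j + 5.06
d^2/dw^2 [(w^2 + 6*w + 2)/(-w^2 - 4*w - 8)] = 4*(-w^3 + 9*w^2 + 60*w + 56)/(w^6 + 12*w^5 + 72*w^4 + 256*w^3 + 576*w^2 + 768*w + 512)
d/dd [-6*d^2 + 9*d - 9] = 9 - 12*d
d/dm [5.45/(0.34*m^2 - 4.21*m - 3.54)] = (22.9445 - 3.706*m)/(-0.34*m^2 + 4.21*m + 3.54)^2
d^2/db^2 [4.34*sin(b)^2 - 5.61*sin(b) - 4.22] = 5.61*sin(b) + 8.68*cos(2*b)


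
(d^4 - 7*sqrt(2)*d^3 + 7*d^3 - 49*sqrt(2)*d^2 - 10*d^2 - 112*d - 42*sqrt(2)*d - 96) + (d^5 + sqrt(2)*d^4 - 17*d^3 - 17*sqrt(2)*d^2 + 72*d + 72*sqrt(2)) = d^5 + d^4 + sqrt(2)*d^4 - 10*d^3 - 7*sqrt(2)*d^3 - 66*sqrt(2)*d^2 - 10*d^2 - 42*sqrt(2)*d - 40*d - 96 + 72*sqrt(2)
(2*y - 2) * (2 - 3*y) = -6*y^2 + 10*y - 4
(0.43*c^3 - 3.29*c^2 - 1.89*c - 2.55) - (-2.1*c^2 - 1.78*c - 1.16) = 0.43*c^3 - 1.19*c^2 - 0.11*c - 1.39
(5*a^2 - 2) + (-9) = 5*a^2 - 11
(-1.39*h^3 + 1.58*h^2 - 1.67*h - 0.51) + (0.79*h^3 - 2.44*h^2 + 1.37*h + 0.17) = -0.6*h^3 - 0.86*h^2 - 0.3*h - 0.34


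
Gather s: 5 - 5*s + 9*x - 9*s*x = s*(-9*x - 5) + 9*x + 5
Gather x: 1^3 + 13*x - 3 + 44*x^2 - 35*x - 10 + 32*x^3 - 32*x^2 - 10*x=32*x^3 + 12*x^2 - 32*x - 12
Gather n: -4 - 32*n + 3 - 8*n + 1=-40*n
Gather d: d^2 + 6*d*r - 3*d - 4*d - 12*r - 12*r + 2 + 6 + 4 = d^2 + d*(6*r - 7) - 24*r + 12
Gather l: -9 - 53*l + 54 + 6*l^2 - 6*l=6*l^2 - 59*l + 45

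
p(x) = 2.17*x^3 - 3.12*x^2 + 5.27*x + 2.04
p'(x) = 6.51*x^2 - 6.24*x + 5.27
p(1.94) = 16.37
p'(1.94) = 17.67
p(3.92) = 105.47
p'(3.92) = 80.84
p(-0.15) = 1.17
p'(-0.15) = 6.35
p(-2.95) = -96.37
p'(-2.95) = 80.33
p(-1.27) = -14.13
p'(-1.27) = 23.69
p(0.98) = 6.25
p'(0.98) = 5.41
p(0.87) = 5.69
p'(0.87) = 4.77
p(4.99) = 220.27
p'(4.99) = 136.23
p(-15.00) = -8102.76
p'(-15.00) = 1563.62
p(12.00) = 3365.76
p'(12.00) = 867.83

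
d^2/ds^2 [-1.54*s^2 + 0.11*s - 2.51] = -3.08000000000000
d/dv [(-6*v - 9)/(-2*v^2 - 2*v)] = 3*(-2*v^2 - 6*v - 3)/(2*v^2*(v^2 + 2*v + 1))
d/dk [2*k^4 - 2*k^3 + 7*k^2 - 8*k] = 8*k^3 - 6*k^2 + 14*k - 8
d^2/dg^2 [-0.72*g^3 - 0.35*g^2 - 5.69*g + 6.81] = -4.32*g - 0.7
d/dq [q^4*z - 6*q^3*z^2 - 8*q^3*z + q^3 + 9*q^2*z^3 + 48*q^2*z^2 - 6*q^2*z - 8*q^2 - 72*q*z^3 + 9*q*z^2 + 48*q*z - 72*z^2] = 4*q^3*z - 18*q^2*z^2 - 24*q^2*z + 3*q^2 + 18*q*z^3 + 96*q*z^2 - 12*q*z - 16*q - 72*z^3 + 9*z^2 + 48*z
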